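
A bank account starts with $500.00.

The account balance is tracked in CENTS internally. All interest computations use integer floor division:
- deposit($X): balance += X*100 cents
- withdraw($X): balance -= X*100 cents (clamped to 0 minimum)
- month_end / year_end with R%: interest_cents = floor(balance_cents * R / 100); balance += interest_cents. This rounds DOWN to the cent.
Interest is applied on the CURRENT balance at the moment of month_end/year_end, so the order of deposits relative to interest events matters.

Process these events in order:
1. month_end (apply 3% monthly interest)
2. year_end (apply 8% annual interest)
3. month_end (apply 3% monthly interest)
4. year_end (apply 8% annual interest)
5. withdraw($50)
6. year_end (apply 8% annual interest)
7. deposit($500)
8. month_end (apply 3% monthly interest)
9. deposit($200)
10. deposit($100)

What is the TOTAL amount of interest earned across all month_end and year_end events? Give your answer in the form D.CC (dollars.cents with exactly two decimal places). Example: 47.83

Answer: 197.62

Derivation:
After 1 (month_end (apply 3% monthly interest)): balance=$515.00 total_interest=$15.00
After 2 (year_end (apply 8% annual interest)): balance=$556.20 total_interest=$56.20
After 3 (month_end (apply 3% monthly interest)): balance=$572.88 total_interest=$72.88
After 4 (year_end (apply 8% annual interest)): balance=$618.71 total_interest=$118.71
After 5 (withdraw($50)): balance=$568.71 total_interest=$118.71
After 6 (year_end (apply 8% annual interest)): balance=$614.20 total_interest=$164.20
After 7 (deposit($500)): balance=$1114.20 total_interest=$164.20
After 8 (month_end (apply 3% monthly interest)): balance=$1147.62 total_interest=$197.62
After 9 (deposit($200)): balance=$1347.62 total_interest=$197.62
After 10 (deposit($100)): balance=$1447.62 total_interest=$197.62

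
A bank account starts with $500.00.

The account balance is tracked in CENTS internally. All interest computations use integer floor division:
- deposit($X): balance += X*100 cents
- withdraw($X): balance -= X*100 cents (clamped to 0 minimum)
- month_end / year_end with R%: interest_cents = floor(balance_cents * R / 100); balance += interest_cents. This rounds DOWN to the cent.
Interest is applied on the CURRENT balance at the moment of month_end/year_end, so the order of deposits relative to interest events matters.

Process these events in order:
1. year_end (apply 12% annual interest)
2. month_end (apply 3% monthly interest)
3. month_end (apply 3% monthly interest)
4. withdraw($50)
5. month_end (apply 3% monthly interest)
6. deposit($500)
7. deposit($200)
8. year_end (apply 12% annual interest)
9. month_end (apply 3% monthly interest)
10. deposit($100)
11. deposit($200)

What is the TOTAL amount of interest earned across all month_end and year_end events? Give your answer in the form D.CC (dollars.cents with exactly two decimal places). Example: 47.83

After 1 (year_end (apply 12% annual interest)): balance=$560.00 total_interest=$60.00
After 2 (month_end (apply 3% monthly interest)): balance=$576.80 total_interest=$76.80
After 3 (month_end (apply 3% monthly interest)): balance=$594.10 total_interest=$94.10
After 4 (withdraw($50)): balance=$544.10 total_interest=$94.10
After 5 (month_end (apply 3% monthly interest)): balance=$560.42 total_interest=$110.42
After 6 (deposit($500)): balance=$1060.42 total_interest=$110.42
After 7 (deposit($200)): balance=$1260.42 total_interest=$110.42
After 8 (year_end (apply 12% annual interest)): balance=$1411.67 total_interest=$261.67
After 9 (month_end (apply 3% monthly interest)): balance=$1454.02 total_interest=$304.02
After 10 (deposit($100)): balance=$1554.02 total_interest=$304.02
After 11 (deposit($200)): balance=$1754.02 total_interest=$304.02

Answer: 304.02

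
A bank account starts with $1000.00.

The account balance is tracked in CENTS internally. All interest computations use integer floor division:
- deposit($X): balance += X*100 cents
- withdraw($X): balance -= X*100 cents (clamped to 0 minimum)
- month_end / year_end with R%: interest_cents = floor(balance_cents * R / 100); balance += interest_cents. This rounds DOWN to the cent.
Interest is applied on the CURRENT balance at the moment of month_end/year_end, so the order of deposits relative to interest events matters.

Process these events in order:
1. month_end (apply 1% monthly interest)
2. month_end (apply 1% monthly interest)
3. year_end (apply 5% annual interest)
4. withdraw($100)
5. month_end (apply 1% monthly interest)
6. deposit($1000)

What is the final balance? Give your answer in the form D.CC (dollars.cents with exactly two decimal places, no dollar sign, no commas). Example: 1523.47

After 1 (month_end (apply 1% monthly interest)): balance=$1010.00 total_interest=$10.00
After 2 (month_end (apply 1% monthly interest)): balance=$1020.10 total_interest=$20.10
After 3 (year_end (apply 5% annual interest)): balance=$1071.10 total_interest=$71.10
After 4 (withdraw($100)): balance=$971.10 total_interest=$71.10
After 5 (month_end (apply 1% monthly interest)): balance=$980.81 total_interest=$80.81
After 6 (deposit($1000)): balance=$1980.81 total_interest=$80.81

Answer: 1980.81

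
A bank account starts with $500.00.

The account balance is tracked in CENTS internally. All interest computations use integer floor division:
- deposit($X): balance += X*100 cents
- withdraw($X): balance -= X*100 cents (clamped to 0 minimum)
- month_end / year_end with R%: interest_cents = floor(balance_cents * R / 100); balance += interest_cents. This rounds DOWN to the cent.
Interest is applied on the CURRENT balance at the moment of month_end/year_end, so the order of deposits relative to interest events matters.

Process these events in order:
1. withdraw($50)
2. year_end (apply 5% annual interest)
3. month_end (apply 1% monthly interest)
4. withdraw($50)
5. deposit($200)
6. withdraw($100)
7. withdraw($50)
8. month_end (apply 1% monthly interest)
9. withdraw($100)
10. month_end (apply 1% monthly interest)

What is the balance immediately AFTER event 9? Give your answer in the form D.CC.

After 1 (withdraw($50)): balance=$450.00 total_interest=$0.00
After 2 (year_end (apply 5% annual interest)): balance=$472.50 total_interest=$22.50
After 3 (month_end (apply 1% monthly interest)): balance=$477.22 total_interest=$27.22
After 4 (withdraw($50)): balance=$427.22 total_interest=$27.22
After 5 (deposit($200)): balance=$627.22 total_interest=$27.22
After 6 (withdraw($100)): balance=$527.22 total_interest=$27.22
After 7 (withdraw($50)): balance=$477.22 total_interest=$27.22
After 8 (month_end (apply 1% monthly interest)): balance=$481.99 total_interest=$31.99
After 9 (withdraw($100)): balance=$381.99 total_interest=$31.99

Answer: 381.99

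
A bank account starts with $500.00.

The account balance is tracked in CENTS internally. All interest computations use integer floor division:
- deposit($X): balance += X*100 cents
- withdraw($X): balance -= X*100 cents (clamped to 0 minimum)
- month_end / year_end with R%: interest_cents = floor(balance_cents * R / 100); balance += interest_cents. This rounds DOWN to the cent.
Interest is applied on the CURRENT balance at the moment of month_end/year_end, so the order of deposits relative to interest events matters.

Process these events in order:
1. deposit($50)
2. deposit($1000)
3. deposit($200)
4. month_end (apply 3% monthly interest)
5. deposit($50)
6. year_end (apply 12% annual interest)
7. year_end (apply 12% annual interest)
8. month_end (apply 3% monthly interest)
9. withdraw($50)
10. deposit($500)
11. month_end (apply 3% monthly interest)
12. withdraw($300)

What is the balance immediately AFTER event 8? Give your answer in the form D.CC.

After 1 (deposit($50)): balance=$550.00 total_interest=$0.00
After 2 (deposit($1000)): balance=$1550.00 total_interest=$0.00
After 3 (deposit($200)): balance=$1750.00 total_interest=$0.00
After 4 (month_end (apply 3% monthly interest)): balance=$1802.50 total_interest=$52.50
After 5 (deposit($50)): balance=$1852.50 total_interest=$52.50
After 6 (year_end (apply 12% annual interest)): balance=$2074.80 total_interest=$274.80
After 7 (year_end (apply 12% annual interest)): balance=$2323.77 total_interest=$523.77
After 8 (month_end (apply 3% monthly interest)): balance=$2393.48 total_interest=$593.48

Answer: 2393.48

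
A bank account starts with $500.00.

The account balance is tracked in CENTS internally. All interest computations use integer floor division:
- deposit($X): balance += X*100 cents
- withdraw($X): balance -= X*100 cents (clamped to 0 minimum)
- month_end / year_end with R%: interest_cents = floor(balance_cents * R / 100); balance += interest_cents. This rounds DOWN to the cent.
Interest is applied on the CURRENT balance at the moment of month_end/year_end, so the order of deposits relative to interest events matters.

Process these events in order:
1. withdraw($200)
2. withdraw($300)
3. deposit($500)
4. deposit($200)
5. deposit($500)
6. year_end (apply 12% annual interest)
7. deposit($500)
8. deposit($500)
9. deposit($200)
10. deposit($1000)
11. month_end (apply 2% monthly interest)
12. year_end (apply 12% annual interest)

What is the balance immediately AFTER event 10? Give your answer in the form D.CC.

Answer: 3544.00

Derivation:
After 1 (withdraw($200)): balance=$300.00 total_interest=$0.00
After 2 (withdraw($300)): balance=$0.00 total_interest=$0.00
After 3 (deposit($500)): balance=$500.00 total_interest=$0.00
After 4 (deposit($200)): balance=$700.00 total_interest=$0.00
After 5 (deposit($500)): balance=$1200.00 total_interest=$0.00
After 6 (year_end (apply 12% annual interest)): balance=$1344.00 total_interest=$144.00
After 7 (deposit($500)): balance=$1844.00 total_interest=$144.00
After 8 (deposit($500)): balance=$2344.00 total_interest=$144.00
After 9 (deposit($200)): balance=$2544.00 total_interest=$144.00
After 10 (deposit($1000)): balance=$3544.00 total_interest=$144.00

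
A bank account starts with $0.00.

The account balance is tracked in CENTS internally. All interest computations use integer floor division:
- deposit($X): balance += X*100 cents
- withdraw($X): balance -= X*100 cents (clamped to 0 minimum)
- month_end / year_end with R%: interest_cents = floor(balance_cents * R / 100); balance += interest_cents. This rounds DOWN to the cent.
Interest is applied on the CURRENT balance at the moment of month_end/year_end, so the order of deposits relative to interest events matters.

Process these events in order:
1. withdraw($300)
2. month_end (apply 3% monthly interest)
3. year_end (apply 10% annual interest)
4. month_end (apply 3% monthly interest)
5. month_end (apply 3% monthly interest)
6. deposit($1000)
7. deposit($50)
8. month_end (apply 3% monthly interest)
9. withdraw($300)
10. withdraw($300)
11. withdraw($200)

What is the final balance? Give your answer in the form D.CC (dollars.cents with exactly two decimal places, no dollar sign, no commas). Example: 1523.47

After 1 (withdraw($300)): balance=$0.00 total_interest=$0.00
After 2 (month_end (apply 3% monthly interest)): balance=$0.00 total_interest=$0.00
After 3 (year_end (apply 10% annual interest)): balance=$0.00 total_interest=$0.00
After 4 (month_end (apply 3% monthly interest)): balance=$0.00 total_interest=$0.00
After 5 (month_end (apply 3% monthly interest)): balance=$0.00 total_interest=$0.00
After 6 (deposit($1000)): balance=$1000.00 total_interest=$0.00
After 7 (deposit($50)): balance=$1050.00 total_interest=$0.00
After 8 (month_end (apply 3% monthly interest)): balance=$1081.50 total_interest=$31.50
After 9 (withdraw($300)): balance=$781.50 total_interest=$31.50
After 10 (withdraw($300)): balance=$481.50 total_interest=$31.50
After 11 (withdraw($200)): balance=$281.50 total_interest=$31.50

Answer: 281.50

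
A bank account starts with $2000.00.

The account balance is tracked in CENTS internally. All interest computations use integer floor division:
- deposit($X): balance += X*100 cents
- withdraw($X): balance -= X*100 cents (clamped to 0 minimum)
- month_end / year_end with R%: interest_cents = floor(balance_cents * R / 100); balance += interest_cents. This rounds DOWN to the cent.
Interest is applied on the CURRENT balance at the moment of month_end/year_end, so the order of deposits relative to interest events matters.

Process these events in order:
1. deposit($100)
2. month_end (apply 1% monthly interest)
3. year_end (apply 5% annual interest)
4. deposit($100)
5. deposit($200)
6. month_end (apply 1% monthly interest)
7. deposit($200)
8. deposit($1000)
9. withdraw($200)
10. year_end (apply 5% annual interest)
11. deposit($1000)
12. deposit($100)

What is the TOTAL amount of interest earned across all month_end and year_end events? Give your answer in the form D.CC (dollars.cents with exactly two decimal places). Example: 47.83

Answer: 329.93

Derivation:
After 1 (deposit($100)): balance=$2100.00 total_interest=$0.00
After 2 (month_end (apply 1% monthly interest)): balance=$2121.00 total_interest=$21.00
After 3 (year_end (apply 5% annual interest)): balance=$2227.05 total_interest=$127.05
After 4 (deposit($100)): balance=$2327.05 total_interest=$127.05
After 5 (deposit($200)): balance=$2527.05 total_interest=$127.05
After 6 (month_end (apply 1% monthly interest)): balance=$2552.32 total_interest=$152.32
After 7 (deposit($200)): balance=$2752.32 total_interest=$152.32
After 8 (deposit($1000)): balance=$3752.32 total_interest=$152.32
After 9 (withdraw($200)): balance=$3552.32 total_interest=$152.32
After 10 (year_end (apply 5% annual interest)): balance=$3729.93 total_interest=$329.93
After 11 (deposit($1000)): balance=$4729.93 total_interest=$329.93
After 12 (deposit($100)): balance=$4829.93 total_interest=$329.93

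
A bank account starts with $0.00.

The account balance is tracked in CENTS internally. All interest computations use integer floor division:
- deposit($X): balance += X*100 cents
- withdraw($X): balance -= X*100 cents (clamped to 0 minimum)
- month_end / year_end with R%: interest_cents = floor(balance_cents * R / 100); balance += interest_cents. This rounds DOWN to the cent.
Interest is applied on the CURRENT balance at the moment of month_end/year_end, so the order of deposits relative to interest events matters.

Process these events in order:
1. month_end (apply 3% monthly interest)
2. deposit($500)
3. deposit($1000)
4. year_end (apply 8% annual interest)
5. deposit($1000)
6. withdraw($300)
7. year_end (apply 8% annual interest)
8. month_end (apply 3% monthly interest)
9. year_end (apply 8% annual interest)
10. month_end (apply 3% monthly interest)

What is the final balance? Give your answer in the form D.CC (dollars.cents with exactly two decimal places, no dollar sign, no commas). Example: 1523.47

Answer: 2870.83

Derivation:
After 1 (month_end (apply 3% monthly interest)): balance=$0.00 total_interest=$0.00
After 2 (deposit($500)): balance=$500.00 total_interest=$0.00
After 3 (deposit($1000)): balance=$1500.00 total_interest=$0.00
After 4 (year_end (apply 8% annual interest)): balance=$1620.00 total_interest=$120.00
After 5 (deposit($1000)): balance=$2620.00 total_interest=$120.00
After 6 (withdraw($300)): balance=$2320.00 total_interest=$120.00
After 7 (year_end (apply 8% annual interest)): balance=$2505.60 total_interest=$305.60
After 8 (month_end (apply 3% monthly interest)): balance=$2580.76 total_interest=$380.76
After 9 (year_end (apply 8% annual interest)): balance=$2787.22 total_interest=$587.22
After 10 (month_end (apply 3% monthly interest)): balance=$2870.83 total_interest=$670.83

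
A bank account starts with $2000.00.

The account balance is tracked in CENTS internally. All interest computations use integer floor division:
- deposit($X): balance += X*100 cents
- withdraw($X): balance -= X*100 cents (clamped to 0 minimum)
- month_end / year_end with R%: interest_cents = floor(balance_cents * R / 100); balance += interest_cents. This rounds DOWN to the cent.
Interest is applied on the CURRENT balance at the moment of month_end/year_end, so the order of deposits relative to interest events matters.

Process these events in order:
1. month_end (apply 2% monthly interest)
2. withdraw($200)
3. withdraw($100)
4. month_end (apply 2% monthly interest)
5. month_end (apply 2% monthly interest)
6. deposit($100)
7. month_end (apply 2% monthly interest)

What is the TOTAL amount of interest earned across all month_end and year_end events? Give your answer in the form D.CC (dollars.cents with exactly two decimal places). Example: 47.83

Answer: 148.49

Derivation:
After 1 (month_end (apply 2% monthly interest)): balance=$2040.00 total_interest=$40.00
After 2 (withdraw($200)): balance=$1840.00 total_interest=$40.00
After 3 (withdraw($100)): balance=$1740.00 total_interest=$40.00
After 4 (month_end (apply 2% monthly interest)): balance=$1774.80 total_interest=$74.80
After 5 (month_end (apply 2% monthly interest)): balance=$1810.29 total_interest=$110.29
After 6 (deposit($100)): balance=$1910.29 total_interest=$110.29
After 7 (month_end (apply 2% monthly interest)): balance=$1948.49 total_interest=$148.49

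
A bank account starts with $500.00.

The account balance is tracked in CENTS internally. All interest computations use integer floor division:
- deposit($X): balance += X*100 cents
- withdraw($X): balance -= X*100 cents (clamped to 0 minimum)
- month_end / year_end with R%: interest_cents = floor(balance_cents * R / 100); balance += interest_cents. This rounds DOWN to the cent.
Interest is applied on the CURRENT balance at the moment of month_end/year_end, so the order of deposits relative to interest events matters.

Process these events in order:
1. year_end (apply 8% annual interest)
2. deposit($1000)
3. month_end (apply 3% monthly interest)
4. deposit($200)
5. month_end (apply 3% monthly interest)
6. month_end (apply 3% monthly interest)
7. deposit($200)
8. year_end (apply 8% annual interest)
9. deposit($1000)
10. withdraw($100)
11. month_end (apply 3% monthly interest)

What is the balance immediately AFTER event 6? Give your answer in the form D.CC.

After 1 (year_end (apply 8% annual interest)): balance=$540.00 total_interest=$40.00
After 2 (deposit($1000)): balance=$1540.00 total_interest=$40.00
After 3 (month_end (apply 3% monthly interest)): balance=$1586.20 total_interest=$86.20
After 4 (deposit($200)): balance=$1786.20 total_interest=$86.20
After 5 (month_end (apply 3% monthly interest)): balance=$1839.78 total_interest=$139.78
After 6 (month_end (apply 3% monthly interest)): balance=$1894.97 total_interest=$194.97

Answer: 1894.97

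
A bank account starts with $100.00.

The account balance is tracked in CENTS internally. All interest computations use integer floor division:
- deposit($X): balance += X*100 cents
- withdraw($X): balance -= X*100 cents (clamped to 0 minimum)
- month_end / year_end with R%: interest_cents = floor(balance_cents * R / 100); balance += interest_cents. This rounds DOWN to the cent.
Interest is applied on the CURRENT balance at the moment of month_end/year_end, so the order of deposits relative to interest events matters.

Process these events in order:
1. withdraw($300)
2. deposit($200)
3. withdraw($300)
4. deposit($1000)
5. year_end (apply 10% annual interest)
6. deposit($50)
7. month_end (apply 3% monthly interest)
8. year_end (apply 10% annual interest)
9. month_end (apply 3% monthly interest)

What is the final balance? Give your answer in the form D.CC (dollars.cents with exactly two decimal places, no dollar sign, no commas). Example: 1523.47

After 1 (withdraw($300)): balance=$0.00 total_interest=$0.00
After 2 (deposit($200)): balance=$200.00 total_interest=$0.00
After 3 (withdraw($300)): balance=$0.00 total_interest=$0.00
After 4 (deposit($1000)): balance=$1000.00 total_interest=$0.00
After 5 (year_end (apply 10% annual interest)): balance=$1100.00 total_interest=$100.00
After 6 (deposit($50)): balance=$1150.00 total_interest=$100.00
After 7 (month_end (apply 3% monthly interest)): balance=$1184.50 total_interest=$134.50
After 8 (year_end (apply 10% annual interest)): balance=$1302.95 total_interest=$252.95
After 9 (month_end (apply 3% monthly interest)): balance=$1342.03 total_interest=$292.03

Answer: 1342.03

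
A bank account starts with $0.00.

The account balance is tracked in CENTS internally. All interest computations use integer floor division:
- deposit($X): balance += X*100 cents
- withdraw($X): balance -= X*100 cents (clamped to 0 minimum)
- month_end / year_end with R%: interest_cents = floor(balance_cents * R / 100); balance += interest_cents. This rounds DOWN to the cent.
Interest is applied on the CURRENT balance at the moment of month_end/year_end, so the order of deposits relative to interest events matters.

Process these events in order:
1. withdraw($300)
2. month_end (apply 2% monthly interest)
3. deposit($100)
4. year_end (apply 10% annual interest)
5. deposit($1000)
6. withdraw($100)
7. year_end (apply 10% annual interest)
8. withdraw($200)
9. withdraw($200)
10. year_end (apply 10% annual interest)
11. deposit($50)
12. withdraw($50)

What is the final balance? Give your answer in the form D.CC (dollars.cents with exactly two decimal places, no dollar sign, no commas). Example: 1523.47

Answer: 782.10

Derivation:
After 1 (withdraw($300)): balance=$0.00 total_interest=$0.00
After 2 (month_end (apply 2% monthly interest)): balance=$0.00 total_interest=$0.00
After 3 (deposit($100)): balance=$100.00 total_interest=$0.00
After 4 (year_end (apply 10% annual interest)): balance=$110.00 total_interest=$10.00
After 5 (deposit($1000)): balance=$1110.00 total_interest=$10.00
After 6 (withdraw($100)): balance=$1010.00 total_interest=$10.00
After 7 (year_end (apply 10% annual interest)): balance=$1111.00 total_interest=$111.00
After 8 (withdraw($200)): balance=$911.00 total_interest=$111.00
After 9 (withdraw($200)): balance=$711.00 total_interest=$111.00
After 10 (year_end (apply 10% annual interest)): balance=$782.10 total_interest=$182.10
After 11 (deposit($50)): balance=$832.10 total_interest=$182.10
After 12 (withdraw($50)): balance=$782.10 total_interest=$182.10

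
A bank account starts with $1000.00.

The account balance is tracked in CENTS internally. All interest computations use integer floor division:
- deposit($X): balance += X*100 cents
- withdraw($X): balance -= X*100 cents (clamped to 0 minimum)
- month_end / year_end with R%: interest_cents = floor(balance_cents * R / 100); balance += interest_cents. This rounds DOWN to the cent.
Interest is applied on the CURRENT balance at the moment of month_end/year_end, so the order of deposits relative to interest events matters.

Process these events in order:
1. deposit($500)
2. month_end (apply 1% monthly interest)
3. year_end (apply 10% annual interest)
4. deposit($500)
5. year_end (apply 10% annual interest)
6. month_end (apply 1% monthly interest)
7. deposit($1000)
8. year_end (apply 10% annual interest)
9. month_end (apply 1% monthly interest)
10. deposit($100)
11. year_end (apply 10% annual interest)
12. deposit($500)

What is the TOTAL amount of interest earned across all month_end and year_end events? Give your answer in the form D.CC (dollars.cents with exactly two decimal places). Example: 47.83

After 1 (deposit($500)): balance=$1500.00 total_interest=$0.00
After 2 (month_end (apply 1% monthly interest)): balance=$1515.00 total_interest=$15.00
After 3 (year_end (apply 10% annual interest)): balance=$1666.50 total_interest=$166.50
After 4 (deposit($500)): balance=$2166.50 total_interest=$166.50
After 5 (year_end (apply 10% annual interest)): balance=$2383.15 total_interest=$383.15
After 6 (month_end (apply 1% monthly interest)): balance=$2406.98 total_interest=$406.98
After 7 (deposit($1000)): balance=$3406.98 total_interest=$406.98
After 8 (year_end (apply 10% annual interest)): balance=$3747.67 total_interest=$747.67
After 9 (month_end (apply 1% monthly interest)): balance=$3785.14 total_interest=$785.14
After 10 (deposit($100)): balance=$3885.14 total_interest=$785.14
After 11 (year_end (apply 10% annual interest)): balance=$4273.65 total_interest=$1173.65
After 12 (deposit($500)): balance=$4773.65 total_interest=$1173.65

Answer: 1173.65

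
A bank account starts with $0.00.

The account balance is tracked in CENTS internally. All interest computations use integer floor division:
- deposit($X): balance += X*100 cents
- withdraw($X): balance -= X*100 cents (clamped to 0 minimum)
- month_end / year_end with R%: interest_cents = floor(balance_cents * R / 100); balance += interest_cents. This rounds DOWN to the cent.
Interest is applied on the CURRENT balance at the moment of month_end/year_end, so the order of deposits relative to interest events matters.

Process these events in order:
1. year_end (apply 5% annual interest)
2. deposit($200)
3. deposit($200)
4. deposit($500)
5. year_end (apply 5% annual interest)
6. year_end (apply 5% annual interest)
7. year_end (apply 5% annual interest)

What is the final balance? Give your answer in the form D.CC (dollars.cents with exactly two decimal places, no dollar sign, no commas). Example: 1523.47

After 1 (year_end (apply 5% annual interest)): balance=$0.00 total_interest=$0.00
After 2 (deposit($200)): balance=$200.00 total_interest=$0.00
After 3 (deposit($200)): balance=$400.00 total_interest=$0.00
After 4 (deposit($500)): balance=$900.00 total_interest=$0.00
After 5 (year_end (apply 5% annual interest)): balance=$945.00 total_interest=$45.00
After 6 (year_end (apply 5% annual interest)): balance=$992.25 total_interest=$92.25
After 7 (year_end (apply 5% annual interest)): balance=$1041.86 total_interest=$141.86

Answer: 1041.86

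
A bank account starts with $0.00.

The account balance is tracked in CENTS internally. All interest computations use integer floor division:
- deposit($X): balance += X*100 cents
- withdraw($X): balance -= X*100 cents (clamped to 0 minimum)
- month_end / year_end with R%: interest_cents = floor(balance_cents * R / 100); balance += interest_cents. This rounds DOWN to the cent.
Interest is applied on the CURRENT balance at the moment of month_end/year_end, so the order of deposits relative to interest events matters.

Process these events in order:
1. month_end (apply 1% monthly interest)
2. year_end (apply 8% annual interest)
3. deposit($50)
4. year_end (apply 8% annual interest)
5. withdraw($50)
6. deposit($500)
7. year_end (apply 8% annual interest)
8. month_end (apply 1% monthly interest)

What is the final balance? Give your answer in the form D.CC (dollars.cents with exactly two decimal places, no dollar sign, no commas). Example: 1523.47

Answer: 549.76

Derivation:
After 1 (month_end (apply 1% monthly interest)): balance=$0.00 total_interest=$0.00
After 2 (year_end (apply 8% annual interest)): balance=$0.00 total_interest=$0.00
After 3 (deposit($50)): balance=$50.00 total_interest=$0.00
After 4 (year_end (apply 8% annual interest)): balance=$54.00 total_interest=$4.00
After 5 (withdraw($50)): balance=$4.00 total_interest=$4.00
After 6 (deposit($500)): balance=$504.00 total_interest=$4.00
After 7 (year_end (apply 8% annual interest)): balance=$544.32 total_interest=$44.32
After 8 (month_end (apply 1% monthly interest)): balance=$549.76 total_interest=$49.76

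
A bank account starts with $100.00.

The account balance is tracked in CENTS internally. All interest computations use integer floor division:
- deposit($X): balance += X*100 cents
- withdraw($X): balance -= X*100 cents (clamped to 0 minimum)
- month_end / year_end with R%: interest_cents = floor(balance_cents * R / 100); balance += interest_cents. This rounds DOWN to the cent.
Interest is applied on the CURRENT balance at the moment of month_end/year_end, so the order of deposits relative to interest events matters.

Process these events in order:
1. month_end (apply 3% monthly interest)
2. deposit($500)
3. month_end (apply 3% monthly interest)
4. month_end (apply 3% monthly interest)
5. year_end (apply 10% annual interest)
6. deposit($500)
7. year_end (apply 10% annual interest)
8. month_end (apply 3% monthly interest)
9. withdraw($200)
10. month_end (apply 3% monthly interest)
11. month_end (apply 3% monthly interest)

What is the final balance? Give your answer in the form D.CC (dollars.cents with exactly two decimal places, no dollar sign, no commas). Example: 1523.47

After 1 (month_end (apply 3% monthly interest)): balance=$103.00 total_interest=$3.00
After 2 (deposit($500)): balance=$603.00 total_interest=$3.00
After 3 (month_end (apply 3% monthly interest)): balance=$621.09 total_interest=$21.09
After 4 (month_end (apply 3% monthly interest)): balance=$639.72 total_interest=$39.72
After 5 (year_end (apply 10% annual interest)): balance=$703.69 total_interest=$103.69
After 6 (deposit($500)): balance=$1203.69 total_interest=$103.69
After 7 (year_end (apply 10% annual interest)): balance=$1324.05 total_interest=$224.05
After 8 (month_end (apply 3% monthly interest)): balance=$1363.77 total_interest=$263.77
After 9 (withdraw($200)): balance=$1163.77 total_interest=$263.77
After 10 (month_end (apply 3% monthly interest)): balance=$1198.68 total_interest=$298.68
After 11 (month_end (apply 3% monthly interest)): balance=$1234.64 total_interest=$334.64

Answer: 1234.64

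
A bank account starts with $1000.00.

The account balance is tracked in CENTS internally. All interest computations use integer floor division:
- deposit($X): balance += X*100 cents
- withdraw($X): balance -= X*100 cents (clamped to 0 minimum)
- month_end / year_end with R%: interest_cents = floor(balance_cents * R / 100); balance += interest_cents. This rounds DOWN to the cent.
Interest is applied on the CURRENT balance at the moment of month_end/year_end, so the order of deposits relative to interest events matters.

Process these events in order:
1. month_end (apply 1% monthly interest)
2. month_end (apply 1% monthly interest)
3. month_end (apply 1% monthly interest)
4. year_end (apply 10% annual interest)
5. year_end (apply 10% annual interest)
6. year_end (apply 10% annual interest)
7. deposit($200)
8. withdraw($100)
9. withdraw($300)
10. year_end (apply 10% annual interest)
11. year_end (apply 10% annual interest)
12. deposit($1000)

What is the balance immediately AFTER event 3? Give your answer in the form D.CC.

After 1 (month_end (apply 1% monthly interest)): balance=$1010.00 total_interest=$10.00
After 2 (month_end (apply 1% monthly interest)): balance=$1020.10 total_interest=$20.10
After 3 (month_end (apply 1% monthly interest)): balance=$1030.30 total_interest=$30.30

Answer: 1030.30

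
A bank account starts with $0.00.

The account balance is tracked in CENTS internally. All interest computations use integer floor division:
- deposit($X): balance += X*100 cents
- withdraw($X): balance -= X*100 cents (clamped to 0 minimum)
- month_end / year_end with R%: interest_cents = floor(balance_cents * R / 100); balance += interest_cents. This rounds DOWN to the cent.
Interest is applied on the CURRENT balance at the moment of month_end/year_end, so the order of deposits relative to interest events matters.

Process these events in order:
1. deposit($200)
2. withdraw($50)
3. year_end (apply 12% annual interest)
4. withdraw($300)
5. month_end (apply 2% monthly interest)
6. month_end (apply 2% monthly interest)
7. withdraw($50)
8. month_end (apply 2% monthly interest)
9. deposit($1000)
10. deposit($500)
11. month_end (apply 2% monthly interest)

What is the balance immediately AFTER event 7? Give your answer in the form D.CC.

After 1 (deposit($200)): balance=$200.00 total_interest=$0.00
After 2 (withdraw($50)): balance=$150.00 total_interest=$0.00
After 3 (year_end (apply 12% annual interest)): balance=$168.00 total_interest=$18.00
After 4 (withdraw($300)): balance=$0.00 total_interest=$18.00
After 5 (month_end (apply 2% monthly interest)): balance=$0.00 total_interest=$18.00
After 6 (month_end (apply 2% monthly interest)): balance=$0.00 total_interest=$18.00
After 7 (withdraw($50)): balance=$0.00 total_interest=$18.00

Answer: 0.00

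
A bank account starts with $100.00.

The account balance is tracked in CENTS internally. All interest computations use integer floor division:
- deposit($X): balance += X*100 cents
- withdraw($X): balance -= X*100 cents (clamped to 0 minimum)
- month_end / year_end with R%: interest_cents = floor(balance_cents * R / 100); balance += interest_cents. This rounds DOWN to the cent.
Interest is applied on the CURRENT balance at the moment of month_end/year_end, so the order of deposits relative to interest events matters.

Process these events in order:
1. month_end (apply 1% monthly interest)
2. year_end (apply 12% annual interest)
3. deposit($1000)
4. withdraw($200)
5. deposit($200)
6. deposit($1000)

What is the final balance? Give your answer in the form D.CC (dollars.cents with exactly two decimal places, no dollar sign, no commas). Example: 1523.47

After 1 (month_end (apply 1% monthly interest)): balance=$101.00 total_interest=$1.00
After 2 (year_end (apply 12% annual interest)): balance=$113.12 total_interest=$13.12
After 3 (deposit($1000)): balance=$1113.12 total_interest=$13.12
After 4 (withdraw($200)): balance=$913.12 total_interest=$13.12
After 5 (deposit($200)): balance=$1113.12 total_interest=$13.12
After 6 (deposit($1000)): balance=$2113.12 total_interest=$13.12

Answer: 2113.12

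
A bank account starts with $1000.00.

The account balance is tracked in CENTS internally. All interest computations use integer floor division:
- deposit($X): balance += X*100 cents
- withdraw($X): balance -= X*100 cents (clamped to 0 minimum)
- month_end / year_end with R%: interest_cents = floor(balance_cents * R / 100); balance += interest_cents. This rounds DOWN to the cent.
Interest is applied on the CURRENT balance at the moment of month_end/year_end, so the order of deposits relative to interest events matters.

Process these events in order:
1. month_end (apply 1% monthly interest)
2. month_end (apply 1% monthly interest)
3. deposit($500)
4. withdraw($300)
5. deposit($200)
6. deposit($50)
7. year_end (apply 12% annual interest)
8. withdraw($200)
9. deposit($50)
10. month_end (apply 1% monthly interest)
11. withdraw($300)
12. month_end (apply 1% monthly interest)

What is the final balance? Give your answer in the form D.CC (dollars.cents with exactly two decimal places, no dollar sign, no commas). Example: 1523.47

Answer: 1223.58

Derivation:
After 1 (month_end (apply 1% monthly interest)): balance=$1010.00 total_interest=$10.00
After 2 (month_end (apply 1% monthly interest)): balance=$1020.10 total_interest=$20.10
After 3 (deposit($500)): balance=$1520.10 total_interest=$20.10
After 4 (withdraw($300)): balance=$1220.10 total_interest=$20.10
After 5 (deposit($200)): balance=$1420.10 total_interest=$20.10
After 6 (deposit($50)): balance=$1470.10 total_interest=$20.10
After 7 (year_end (apply 12% annual interest)): balance=$1646.51 total_interest=$196.51
After 8 (withdraw($200)): balance=$1446.51 total_interest=$196.51
After 9 (deposit($50)): balance=$1496.51 total_interest=$196.51
After 10 (month_end (apply 1% monthly interest)): balance=$1511.47 total_interest=$211.47
After 11 (withdraw($300)): balance=$1211.47 total_interest=$211.47
After 12 (month_end (apply 1% monthly interest)): balance=$1223.58 total_interest=$223.58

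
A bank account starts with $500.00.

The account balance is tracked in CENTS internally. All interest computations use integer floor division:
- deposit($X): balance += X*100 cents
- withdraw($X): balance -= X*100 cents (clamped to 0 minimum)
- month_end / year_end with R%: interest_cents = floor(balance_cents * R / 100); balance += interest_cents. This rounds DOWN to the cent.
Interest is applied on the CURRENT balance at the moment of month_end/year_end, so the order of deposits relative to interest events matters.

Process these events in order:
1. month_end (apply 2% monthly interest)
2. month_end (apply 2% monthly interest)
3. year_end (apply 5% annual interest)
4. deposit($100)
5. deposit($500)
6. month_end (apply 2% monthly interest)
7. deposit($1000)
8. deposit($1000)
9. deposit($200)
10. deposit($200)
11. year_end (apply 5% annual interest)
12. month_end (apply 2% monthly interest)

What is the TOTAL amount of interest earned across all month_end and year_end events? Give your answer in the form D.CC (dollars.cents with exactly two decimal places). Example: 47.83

Answer: 322.53

Derivation:
After 1 (month_end (apply 2% monthly interest)): balance=$510.00 total_interest=$10.00
After 2 (month_end (apply 2% monthly interest)): balance=$520.20 total_interest=$20.20
After 3 (year_end (apply 5% annual interest)): balance=$546.21 total_interest=$46.21
After 4 (deposit($100)): balance=$646.21 total_interest=$46.21
After 5 (deposit($500)): balance=$1146.21 total_interest=$46.21
After 6 (month_end (apply 2% monthly interest)): balance=$1169.13 total_interest=$69.13
After 7 (deposit($1000)): balance=$2169.13 total_interest=$69.13
After 8 (deposit($1000)): balance=$3169.13 total_interest=$69.13
After 9 (deposit($200)): balance=$3369.13 total_interest=$69.13
After 10 (deposit($200)): balance=$3569.13 total_interest=$69.13
After 11 (year_end (apply 5% annual interest)): balance=$3747.58 total_interest=$247.58
After 12 (month_end (apply 2% monthly interest)): balance=$3822.53 total_interest=$322.53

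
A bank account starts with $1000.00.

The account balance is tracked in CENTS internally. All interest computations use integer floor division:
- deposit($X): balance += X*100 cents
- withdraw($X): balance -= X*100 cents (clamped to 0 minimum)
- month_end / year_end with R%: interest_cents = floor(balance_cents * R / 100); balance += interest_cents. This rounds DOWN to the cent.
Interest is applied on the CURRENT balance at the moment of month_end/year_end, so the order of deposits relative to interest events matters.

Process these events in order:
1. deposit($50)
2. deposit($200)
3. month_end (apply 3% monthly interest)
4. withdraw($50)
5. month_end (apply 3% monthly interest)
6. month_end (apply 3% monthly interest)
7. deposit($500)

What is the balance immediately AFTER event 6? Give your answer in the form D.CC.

Answer: 1312.85

Derivation:
After 1 (deposit($50)): balance=$1050.00 total_interest=$0.00
After 2 (deposit($200)): balance=$1250.00 total_interest=$0.00
After 3 (month_end (apply 3% monthly interest)): balance=$1287.50 total_interest=$37.50
After 4 (withdraw($50)): balance=$1237.50 total_interest=$37.50
After 5 (month_end (apply 3% monthly interest)): balance=$1274.62 total_interest=$74.62
After 6 (month_end (apply 3% monthly interest)): balance=$1312.85 total_interest=$112.85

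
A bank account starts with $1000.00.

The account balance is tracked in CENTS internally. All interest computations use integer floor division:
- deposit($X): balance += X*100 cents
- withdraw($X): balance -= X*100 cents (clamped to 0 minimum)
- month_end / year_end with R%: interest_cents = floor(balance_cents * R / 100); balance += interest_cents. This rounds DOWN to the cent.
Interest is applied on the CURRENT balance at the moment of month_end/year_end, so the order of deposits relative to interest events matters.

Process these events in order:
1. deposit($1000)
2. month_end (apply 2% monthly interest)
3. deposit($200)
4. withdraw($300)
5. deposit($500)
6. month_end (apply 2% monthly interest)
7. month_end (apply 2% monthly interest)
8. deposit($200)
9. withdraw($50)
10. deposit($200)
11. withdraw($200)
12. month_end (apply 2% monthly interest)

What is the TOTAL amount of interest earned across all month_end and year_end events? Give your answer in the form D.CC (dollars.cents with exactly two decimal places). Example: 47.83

Answer: 192.34

Derivation:
After 1 (deposit($1000)): balance=$2000.00 total_interest=$0.00
After 2 (month_end (apply 2% monthly interest)): balance=$2040.00 total_interest=$40.00
After 3 (deposit($200)): balance=$2240.00 total_interest=$40.00
After 4 (withdraw($300)): balance=$1940.00 total_interest=$40.00
After 5 (deposit($500)): balance=$2440.00 total_interest=$40.00
After 6 (month_end (apply 2% monthly interest)): balance=$2488.80 total_interest=$88.80
After 7 (month_end (apply 2% monthly interest)): balance=$2538.57 total_interest=$138.57
After 8 (deposit($200)): balance=$2738.57 total_interest=$138.57
After 9 (withdraw($50)): balance=$2688.57 total_interest=$138.57
After 10 (deposit($200)): balance=$2888.57 total_interest=$138.57
After 11 (withdraw($200)): balance=$2688.57 total_interest=$138.57
After 12 (month_end (apply 2% monthly interest)): balance=$2742.34 total_interest=$192.34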